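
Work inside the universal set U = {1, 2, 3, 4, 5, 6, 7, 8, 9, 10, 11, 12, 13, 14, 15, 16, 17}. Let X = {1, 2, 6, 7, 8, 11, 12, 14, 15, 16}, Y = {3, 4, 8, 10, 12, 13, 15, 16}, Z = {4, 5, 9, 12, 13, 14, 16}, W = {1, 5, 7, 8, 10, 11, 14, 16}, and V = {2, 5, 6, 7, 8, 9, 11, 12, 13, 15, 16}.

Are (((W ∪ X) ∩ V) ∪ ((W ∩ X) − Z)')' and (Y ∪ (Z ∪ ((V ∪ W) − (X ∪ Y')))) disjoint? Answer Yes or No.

Yes

W ∪ X = {1, 2, 5, 6, 7, 8, 10, 11, 12, 14, 15, 16}
(W ∪ X) ∩ V = {2, 5, 6, 7, 8, 11, 12, 15, 16}
W ∩ X = {1, 7, 8, 11, 14, 16}
(W ∩ X) − Z = {1, 7, 8, 11}
((W ∩ X) − Z)' = {2, 3, 4, 5, 6, 9, 10, 12, 13, 14, 15, 16, 17}
((W ∪ X) ∩ V) ∪ ((W ∩ X) − Z)' = {2, 3, 4, 5, 6, 7, 8, 9, 10, 11, 12, 13, 14, 15, 16, 17}
(((W ∪ X) ∩ V) ∪ ((W ∩ X) − Z)')' = {1}
V ∪ W = {1, 2, 5, 6, 7, 8, 9, 10, 11, 12, 13, 14, 15, 16}
Y' = {1, 2, 5, 6, 7, 9, 11, 14, 17}
X ∪ Y' = {1, 2, 5, 6, 7, 8, 9, 11, 12, 14, 15, 16, 17}
(V ∪ W) − (X ∪ Y') = {10, 13}
Z ∪ ((V ∪ W) − (X ∪ Y')) = {4, 5, 9, 10, 12, 13, 14, 16}
Y ∪ (Z ∪ ((V ∪ W) − (X ∪ Y'))) = {3, 4, 5, 8, 9, 10, 12, 13, 14, 15, 16}
{1} and {3, 4, 5, 8, 9, 10, 12, 13, 14, 15, 16} share no elements.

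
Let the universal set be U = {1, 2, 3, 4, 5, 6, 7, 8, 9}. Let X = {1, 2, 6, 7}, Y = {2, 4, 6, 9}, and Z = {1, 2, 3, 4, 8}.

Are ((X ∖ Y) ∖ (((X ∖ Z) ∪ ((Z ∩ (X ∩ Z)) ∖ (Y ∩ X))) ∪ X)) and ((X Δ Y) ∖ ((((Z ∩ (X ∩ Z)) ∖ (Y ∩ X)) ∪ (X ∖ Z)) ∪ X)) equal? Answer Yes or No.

No

X ∖ Y = {1, 7}
X ∖ Z = {6, 7}
X ∩ Z = {1, 2}
Z ∩ (X ∩ Z) = {1, 2}
Y ∩ X = {2, 6}
(Z ∩ (X ∩ Z)) ∖ (Y ∩ X) = {1}
(X ∖ Z) ∪ ((Z ∩ (X ∩ Z)) ∖ (Y ∩ X)) = {1, 6, 7}
((X ∖ Z) ∪ ((Z ∩ (X ∩ Z)) ∖ (Y ∩ X))) ∪ X = {1, 2, 6, 7}
(X ∖ Y) ∖ (((X ∖ Z) ∪ ((Z ∩ (X ∩ Z)) ∖ (Y ∩ X))) ∪ X) = {}
X Δ Y = {1, 4, 7, 9}
((Z ∩ (X ∩ Z)) ∖ (Y ∩ X)) ∪ (X ∖ Z) = {1, 6, 7}
(((Z ∩ (X ∩ Z)) ∖ (Y ∩ X)) ∪ (X ∖ Z)) ∪ X = {1, 2, 6, 7}
(X Δ Y) ∖ ((((Z ∩ (X ∩ Z)) ∖ (Y ∩ X)) ∪ (X ∖ Z)) ∪ X) = {4, 9}
4 ∈ (X Δ Y) ∖ ((((Z ∩ (X ∩ Z)) ∖ (Y ∩ X)) ∪ (X ∖ Z)) ∪ X) but 4 ∉ (X ∖ Y) ∖ (((X ∖ Z) ∪ ((Z ∩ (X ∩ Z)) ∖ (Y ∩ X))) ∪ X), so they differ.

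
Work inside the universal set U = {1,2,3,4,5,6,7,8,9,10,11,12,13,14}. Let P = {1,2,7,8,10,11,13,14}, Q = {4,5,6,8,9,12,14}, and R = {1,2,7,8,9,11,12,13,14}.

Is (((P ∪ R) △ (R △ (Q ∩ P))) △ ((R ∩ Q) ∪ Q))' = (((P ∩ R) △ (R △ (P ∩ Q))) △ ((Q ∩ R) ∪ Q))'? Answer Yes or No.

P ∪ R = {1,2,7,8,9,10,11,12,13,14}
Q ∩ P = {8,14}
R △ (Q ∩ P) = {1,2,7,9,11,12,13}
(P ∪ R) △ (R △ (Q ∩ P)) = {8,10,14}
R ∩ Q = {8,9,12,14}
(R ∩ Q) ∪ Q = {4,5,6,8,9,12,14}
((P ∪ R) △ (R △ (Q ∩ P))) △ ((R ∩ Q) ∪ Q) = {4,5,6,9,10,12}
(((P ∪ R) △ (R △ (Q ∩ P))) △ ((R ∩ Q) ∪ Q))' = {1,2,3,7,8,11,13,14}
P ∩ R = {1,2,7,8,11,13,14}
P ∩ Q = {8,14}
R △ (P ∩ Q) = {1,2,7,9,11,12,13}
(P ∩ R) △ (R △ (P ∩ Q)) = {8,9,12,14}
Q ∩ R = {8,9,12,14}
(Q ∩ R) ∪ Q = {4,5,6,8,9,12,14}
((P ∩ R) △ (R △ (P ∩ Q))) △ ((Q ∩ R) ∪ Q) = {4,5,6}
(((P ∩ R) △ (R △ (P ∩ Q))) △ ((Q ∩ R) ∪ Q))' = {1,2,3,7,8,9,10,11,12,13,14}
9 ∈ (((P ∩ R) △ (R △ (P ∩ Q))) △ ((Q ∩ R) ∪ Q))' but 9 ∉ (((P ∪ R) △ (R △ (Q ∩ P))) △ ((R ∩ Q) ∪ Q))', so they differ.

No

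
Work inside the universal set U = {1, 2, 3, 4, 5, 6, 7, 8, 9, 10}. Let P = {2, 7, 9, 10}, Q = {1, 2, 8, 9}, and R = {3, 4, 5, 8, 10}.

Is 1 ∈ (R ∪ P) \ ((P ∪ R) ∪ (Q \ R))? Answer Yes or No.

No

1 ∉ R and 1 ∉ P, so 1 ∉ R ∪ P
1 ∉ P and 1 ∉ R, so 1 ∉ P ∪ R
1 ∈ Q and 1 ∉ R, so 1 ∈ Q \ R
1 ∉ (P ∪ R) and 1 ∈ (Q \ R), so 1 ∈ (P ∪ R) ∪ (Q \ R)
1 ∉ (R ∪ P) and 1 ∈ ((P ∪ R) ∪ (Q \ R)), so 1 ∉ (R ∪ P) \ ((P ∪ R) ∪ (Q \ R))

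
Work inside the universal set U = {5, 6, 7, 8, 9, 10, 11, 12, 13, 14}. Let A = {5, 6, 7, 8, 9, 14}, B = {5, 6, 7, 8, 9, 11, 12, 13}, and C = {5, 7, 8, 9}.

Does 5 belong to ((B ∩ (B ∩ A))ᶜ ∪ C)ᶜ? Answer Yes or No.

5 ∈ B and 5 ∈ A, so 5 ∈ B ∩ A
5 ∈ B and 5 ∈ (B ∩ A), so 5 ∈ B ∩ (B ∩ A)
5 ∉ (B ∩ (B ∩ A))ᶜ since 5 ∈ (B ∩ (B ∩ A))
5 ∉ (B ∩ (B ∩ A))ᶜ and 5 ∈ C, so 5 ∈ (B ∩ (B ∩ A))ᶜ ∪ C
5 ∉ ((B ∩ (B ∩ A))ᶜ ∪ C)ᶜ since 5 ∈ ((B ∩ (B ∩ A))ᶜ ∪ C)

No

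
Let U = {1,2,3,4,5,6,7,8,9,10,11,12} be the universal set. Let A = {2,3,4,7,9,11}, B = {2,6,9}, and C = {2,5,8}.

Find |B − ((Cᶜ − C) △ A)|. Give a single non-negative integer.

1

Cᶜ = {1,3,4,6,7,9,10,11,12}
Cᶜ − C = {1,3,4,6,7,9,10,11,12}
(Cᶜ − C) △ A = {1,2,6,10,12}
B − ((Cᶜ − C) △ A) = {9}
|B − ((Cᶜ − C) △ A)| = 1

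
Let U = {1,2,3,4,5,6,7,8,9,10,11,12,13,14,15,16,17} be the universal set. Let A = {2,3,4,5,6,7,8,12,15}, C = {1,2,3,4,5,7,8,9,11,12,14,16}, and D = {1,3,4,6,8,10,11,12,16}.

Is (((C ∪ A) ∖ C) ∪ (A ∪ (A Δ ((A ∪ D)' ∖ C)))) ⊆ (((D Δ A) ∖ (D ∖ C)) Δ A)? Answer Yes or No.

No

C ∪ A = {1,2,3,4,5,6,7,8,9,11,12,14,15,16}
(C ∪ A) ∖ C = {6,15}
A ∪ D = {1,2,3,4,5,6,7,8,10,11,12,15,16}
(A ∪ D)' = {9,13,14,17}
(A ∪ D)' ∖ C = {13,17}
A Δ ((A ∪ D)' ∖ C) = {2,3,4,5,6,7,8,12,13,15,17}
A ∪ (A Δ ((A ∪ D)' ∖ C)) = {2,3,4,5,6,7,8,12,13,15,17}
((C ∪ A) ∖ C) ∪ (A ∪ (A Δ ((A ∪ D)' ∖ C))) = {2,3,4,5,6,7,8,12,13,15,17}
D Δ A = {1,2,5,7,10,11,15,16}
D ∖ C = {6,10}
(D Δ A) ∖ (D ∖ C) = {1,2,5,7,11,15,16}
((D Δ A) ∖ (D ∖ C)) Δ A = {1,3,4,6,8,11,12,16}
2 ∈ ((C ∪ A) ∖ C) ∪ (A ∪ (A Δ ((A ∪ D)' ∖ C))) but 2 ∉ ((D Δ A) ∖ (D ∖ C)) Δ A, so the inclusion fails.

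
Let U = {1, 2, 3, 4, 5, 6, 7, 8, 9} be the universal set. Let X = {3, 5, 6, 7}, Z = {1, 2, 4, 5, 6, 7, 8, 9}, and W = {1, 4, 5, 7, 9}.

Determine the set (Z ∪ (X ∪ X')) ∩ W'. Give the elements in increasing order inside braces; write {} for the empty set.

X' = {1, 2, 4, 8, 9}
X ∪ X' = {1, 2, 3, 4, 5, 6, 7, 8, 9}
Z ∪ (X ∪ X') = {1, 2, 3, 4, 5, 6, 7, 8, 9}
W' = {2, 3, 6, 8}
(Z ∪ (X ∪ X')) ∩ W' = {2, 3, 6, 8}

{2, 3, 6, 8}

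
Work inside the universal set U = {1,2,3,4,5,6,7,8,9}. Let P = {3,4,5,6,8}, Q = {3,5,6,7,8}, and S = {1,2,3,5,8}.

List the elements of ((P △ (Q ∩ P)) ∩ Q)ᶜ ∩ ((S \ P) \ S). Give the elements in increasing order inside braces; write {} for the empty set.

{}

Q ∩ P = {3,5,6,8}
P △ (Q ∩ P) = {4}
(P △ (Q ∩ P)) ∩ Q = {}
((P △ (Q ∩ P)) ∩ Q)ᶜ = {1,2,3,4,5,6,7,8,9}
S \ P = {1,2}
(S \ P) \ S = {}
((P △ (Q ∩ P)) ∩ Q)ᶜ ∩ ((S \ P) \ S) = {}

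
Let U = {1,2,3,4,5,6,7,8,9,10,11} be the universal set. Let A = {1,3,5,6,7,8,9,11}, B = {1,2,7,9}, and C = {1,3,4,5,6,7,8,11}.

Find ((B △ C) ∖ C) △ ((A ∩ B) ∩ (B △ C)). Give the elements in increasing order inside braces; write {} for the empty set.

{2}

B △ C = {2,3,4,5,6,8,9,11}
(B △ C) ∖ C = {2,9}
A ∩ B = {1,7,9}
(A ∩ B) ∩ (B △ C) = {9}
((B △ C) ∖ C) △ ((A ∩ B) ∩ (B △ C)) = {2}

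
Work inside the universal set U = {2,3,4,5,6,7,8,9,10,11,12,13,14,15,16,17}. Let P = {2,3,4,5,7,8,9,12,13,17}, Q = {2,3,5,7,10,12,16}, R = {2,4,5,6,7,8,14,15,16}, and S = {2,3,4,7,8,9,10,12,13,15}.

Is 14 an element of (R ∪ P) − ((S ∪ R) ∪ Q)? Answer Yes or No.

14 ∈ R and 14 ∉ P, so 14 ∈ R ∪ P
14 ∉ S and 14 ∈ R, so 14 ∈ S ∪ R
14 ∈ (S ∪ R) and 14 ∉ Q, so 14 ∈ (S ∪ R) ∪ Q
14 ∈ (R ∪ P) and 14 ∈ ((S ∪ R) ∪ Q), so 14 ∉ (R ∪ P) − ((S ∪ R) ∪ Q)

No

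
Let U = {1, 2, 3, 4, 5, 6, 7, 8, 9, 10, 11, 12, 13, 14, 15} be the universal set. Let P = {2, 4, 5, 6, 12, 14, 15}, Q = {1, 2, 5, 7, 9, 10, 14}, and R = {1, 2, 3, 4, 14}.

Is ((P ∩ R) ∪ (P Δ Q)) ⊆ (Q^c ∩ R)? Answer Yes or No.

No

P ∩ R = {2, 4, 14}
P Δ Q = {1, 4, 6, 7, 9, 10, 12, 15}
(P ∩ R) ∪ (P Δ Q) = {1, 2, 4, 6, 7, 9, 10, 12, 14, 15}
Q^c = {3, 4, 6, 8, 11, 12, 13, 15}
Q^c ∩ R = {3, 4}
1 ∈ (P ∩ R) ∪ (P Δ Q) but 1 ∉ Q^c ∩ R, so the inclusion fails.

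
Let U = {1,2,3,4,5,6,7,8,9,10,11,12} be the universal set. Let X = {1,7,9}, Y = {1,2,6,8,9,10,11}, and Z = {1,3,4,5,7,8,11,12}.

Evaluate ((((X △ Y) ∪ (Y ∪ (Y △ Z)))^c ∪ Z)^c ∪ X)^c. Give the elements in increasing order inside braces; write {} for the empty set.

{3,4,5,8,11,12}

X △ Y = {2,6,7,8,10,11}
Y △ Z = {2,3,4,5,6,7,9,10,12}
Y ∪ (Y △ Z) = {1,2,3,4,5,6,7,8,9,10,11,12}
(X △ Y) ∪ (Y ∪ (Y △ Z)) = {1,2,3,4,5,6,7,8,9,10,11,12}
((X △ Y) ∪ (Y ∪ (Y △ Z)))^c = {}
((X △ Y) ∪ (Y ∪ (Y △ Z)))^c ∪ Z = {1,3,4,5,7,8,11,12}
(((X △ Y) ∪ (Y ∪ (Y △ Z)))^c ∪ Z)^c = {2,6,9,10}
(((X △ Y) ∪ (Y ∪ (Y △ Z)))^c ∪ Z)^c ∪ X = {1,2,6,7,9,10}
((((X △ Y) ∪ (Y ∪ (Y △ Z)))^c ∪ Z)^c ∪ X)^c = {3,4,5,8,11,12}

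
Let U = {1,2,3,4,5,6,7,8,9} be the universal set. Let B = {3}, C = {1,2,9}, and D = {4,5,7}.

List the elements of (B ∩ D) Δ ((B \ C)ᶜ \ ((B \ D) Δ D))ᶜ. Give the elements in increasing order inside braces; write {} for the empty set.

{3,4,5,7}

B ∩ D = {}
B \ C = {3}
(B \ C)ᶜ = {1,2,4,5,6,7,8,9}
B \ D = {3}
(B \ D) Δ D = {3,4,5,7}
(B \ C)ᶜ \ ((B \ D) Δ D) = {1,2,6,8,9}
((B \ C)ᶜ \ ((B \ D) Δ D))ᶜ = {3,4,5,7}
(B ∩ D) Δ ((B \ C)ᶜ \ ((B \ D) Δ D))ᶜ = {3,4,5,7}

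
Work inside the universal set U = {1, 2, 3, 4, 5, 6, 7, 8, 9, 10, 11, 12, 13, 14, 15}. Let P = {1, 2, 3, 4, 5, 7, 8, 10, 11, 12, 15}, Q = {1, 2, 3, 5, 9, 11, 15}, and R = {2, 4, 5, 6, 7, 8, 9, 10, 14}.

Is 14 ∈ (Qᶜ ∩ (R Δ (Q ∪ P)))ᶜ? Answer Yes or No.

No

14 ∉ Q, so 14 ∈ Qᶜ
14 ∉ Q and 14 ∉ P, so 14 ∉ Q ∪ P
14 ∈ R and 14 ∉ (Q ∪ P), so 14 ∈ R Δ (Q ∪ P)
14 ∈ Qᶜ and 14 ∈ (R Δ (Q ∪ P)), so 14 ∈ Qᶜ ∩ (R Δ (Q ∪ P))
14 ∉ (Qᶜ ∩ (R Δ (Q ∪ P)))ᶜ since 14 ∈ (Qᶜ ∩ (R Δ (Q ∪ P)))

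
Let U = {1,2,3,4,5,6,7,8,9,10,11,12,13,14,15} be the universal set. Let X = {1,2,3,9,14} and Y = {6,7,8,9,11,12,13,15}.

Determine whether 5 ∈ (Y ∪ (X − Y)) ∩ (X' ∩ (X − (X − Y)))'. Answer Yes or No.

No

5 ∉ X and 5 ∉ Y, so 5 ∉ X − Y
5 ∉ Y and 5 ∉ (X − Y), so 5 ∉ Y ∪ (X − Y)
5 ∉ X, so 5 ∈ X'
5 ∉ X and 5 ∉ Y, so 5 ∉ X − Y
5 ∉ X and 5 ∉ (X − Y), so 5 ∉ X − (X − Y)
5 ∈ X' and 5 ∉ (X − (X − Y)), so 5 ∉ X' ∩ (X − (X − Y))
5 ∈ (X' ∩ (X − (X − Y)))' since 5 ∉ (X' ∩ (X − (X − Y)))
5 ∉ (Y ∪ (X − Y)) and 5 ∈ (X' ∩ (X − (X − Y)))', so 5 ∉ (Y ∪ (X − Y)) ∩ (X' ∩ (X − (X − Y)))'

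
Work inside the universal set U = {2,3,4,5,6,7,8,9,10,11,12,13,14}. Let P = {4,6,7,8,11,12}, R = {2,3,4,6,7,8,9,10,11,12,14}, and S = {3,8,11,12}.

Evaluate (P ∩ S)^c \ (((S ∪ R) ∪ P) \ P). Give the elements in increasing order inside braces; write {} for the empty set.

{4,5,6,7,13}

P ∩ S = {8,11,12}
(P ∩ S)^c = {2,3,4,5,6,7,9,10,13,14}
S ∪ R = {2,3,4,6,7,8,9,10,11,12,14}
(S ∪ R) ∪ P = {2,3,4,6,7,8,9,10,11,12,14}
((S ∪ R) ∪ P) \ P = {2,3,9,10,14}
(P ∩ S)^c \ (((S ∪ R) ∪ P) \ P) = {4,5,6,7,13}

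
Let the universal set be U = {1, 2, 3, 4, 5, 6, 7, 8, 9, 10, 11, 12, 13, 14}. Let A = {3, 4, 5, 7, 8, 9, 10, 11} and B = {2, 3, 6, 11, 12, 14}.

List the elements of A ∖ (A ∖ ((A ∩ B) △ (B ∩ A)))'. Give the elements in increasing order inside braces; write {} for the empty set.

{3, 4, 5, 7, 8, 9, 10, 11}

A ∩ B = {3, 11}
B ∩ A = {3, 11}
(A ∩ B) △ (B ∩ A) = {}
A ∖ ((A ∩ B) △ (B ∩ A)) = {3, 4, 5, 7, 8, 9, 10, 11}
(A ∖ ((A ∩ B) △ (B ∩ A)))' = {1, 2, 6, 12, 13, 14}
A ∖ (A ∖ ((A ∩ B) △ (B ∩ A)))' = {3, 4, 5, 7, 8, 9, 10, 11}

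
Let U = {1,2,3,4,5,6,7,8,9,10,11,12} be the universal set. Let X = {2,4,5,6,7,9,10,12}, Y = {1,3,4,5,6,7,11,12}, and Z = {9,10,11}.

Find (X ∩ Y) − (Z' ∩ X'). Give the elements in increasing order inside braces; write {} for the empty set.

X ∩ Y = {4,5,6,7,12}
Z' = {1,2,3,4,5,6,7,8,12}
X' = {1,3,8,11}
Z' ∩ X' = {1,3,8}
(X ∩ Y) − (Z' ∩ X') = {4,5,6,7,12}

{4,5,6,7,12}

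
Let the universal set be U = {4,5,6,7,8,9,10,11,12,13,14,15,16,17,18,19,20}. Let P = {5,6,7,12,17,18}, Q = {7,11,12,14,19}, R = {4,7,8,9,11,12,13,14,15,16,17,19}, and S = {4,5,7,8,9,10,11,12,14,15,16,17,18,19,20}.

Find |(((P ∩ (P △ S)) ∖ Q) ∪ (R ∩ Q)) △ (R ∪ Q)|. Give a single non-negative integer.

P △ S = {4,6,8,9,10,11,14,15,16,19,20}
P ∩ (P △ S) = {6}
(P ∩ (P △ S)) ∖ Q = {6}
R ∩ Q = {7,11,12,14,19}
((P ∩ (P △ S)) ∖ Q) ∪ (R ∩ Q) = {6,7,11,12,14,19}
R ∪ Q = {4,7,8,9,11,12,13,14,15,16,17,19}
(((P ∩ (P △ S)) ∖ Q) ∪ (R ∩ Q)) △ (R ∪ Q) = {4,6,8,9,13,15,16,17}
|(((P ∩ (P △ S)) ∖ Q) ∪ (R ∩ Q)) △ (R ∪ Q)| = 8

8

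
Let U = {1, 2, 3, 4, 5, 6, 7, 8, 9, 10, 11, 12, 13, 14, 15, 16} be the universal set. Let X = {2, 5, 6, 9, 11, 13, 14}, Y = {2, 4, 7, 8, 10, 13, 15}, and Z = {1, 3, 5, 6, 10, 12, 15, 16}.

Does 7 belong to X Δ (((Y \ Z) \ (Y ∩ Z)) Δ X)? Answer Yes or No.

Yes

7 ∈ Y and 7 ∉ Z, so 7 ∈ Y \ Z
7 ∈ Y and 7 ∉ Z, so 7 ∉ Y ∩ Z
7 ∈ (Y \ Z) and 7 ∉ (Y ∩ Z), so 7 ∈ (Y \ Z) \ (Y ∩ Z)
7 ∈ ((Y \ Z) \ (Y ∩ Z)) and 7 ∉ X, so 7 ∈ ((Y \ Z) \ (Y ∩ Z)) Δ X
7 ∉ X and 7 ∈ (((Y \ Z) \ (Y ∩ Z)) Δ X), so 7 ∈ X Δ (((Y \ Z) \ (Y ∩ Z)) Δ X)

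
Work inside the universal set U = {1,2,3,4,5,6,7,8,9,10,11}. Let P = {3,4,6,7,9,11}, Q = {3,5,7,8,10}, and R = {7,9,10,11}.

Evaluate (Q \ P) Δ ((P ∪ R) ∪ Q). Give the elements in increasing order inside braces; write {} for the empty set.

{3,4,6,7,9,11}

Q \ P = {5,8,10}
P ∪ R = {3,4,6,7,9,10,11}
(P ∪ R) ∪ Q = {3,4,5,6,7,8,9,10,11}
(Q \ P) Δ ((P ∪ R) ∪ Q) = {3,4,6,7,9,11}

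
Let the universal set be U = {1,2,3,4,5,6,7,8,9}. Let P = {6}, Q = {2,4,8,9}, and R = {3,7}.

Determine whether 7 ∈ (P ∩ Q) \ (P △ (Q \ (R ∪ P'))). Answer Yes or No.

7 ∉ P and 7 ∉ Q, so 7 ∉ P ∩ Q
7 ∉ P, so 7 ∈ P'
7 ∈ R and 7 ∈ P', so 7 ∈ R ∪ P'
7 ∉ Q and 7 ∈ (R ∪ P'), so 7 ∉ Q \ (R ∪ P')
7 ∉ P and 7 ∉ (Q \ (R ∪ P')), so 7 ∉ P △ (Q \ (R ∪ P'))
7 ∉ (P ∩ Q) and 7 ∉ (P △ (Q \ (R ∪ P'))), so 7 ∉ (P ∩ Q) \ (P △ (Q \ (R ∪ P')))

No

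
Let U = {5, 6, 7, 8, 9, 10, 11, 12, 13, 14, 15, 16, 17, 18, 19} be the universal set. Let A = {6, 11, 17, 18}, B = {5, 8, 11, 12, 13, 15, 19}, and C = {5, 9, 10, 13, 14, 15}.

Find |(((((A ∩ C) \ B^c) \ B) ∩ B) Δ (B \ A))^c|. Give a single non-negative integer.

A ∩ C = {}
B^c = {6, 7, 9, 10, 14, 16, 17, 18}
(A ∩ C) \ B^c = {}
((A ∩ C) \ B^c) \ B = {}
(((A ∩ C) \ B^c) \ B) ∩ B = {}
B \ A = {5, 8, 12, 13, 15, 19}
((((A ∩ C) \ B^c) \ B) ∩ B) Δ (B \ A) = {5, 8, 12, 13, 15, 19}
(((((A ∩ C) \ B^c) \ B) ∩ B) Δ (B \ A))^c = {6, 7, 9, 10, 11, 14, 16, 17, 18}
|(((((A ∩ C) \ B^c) \ B) ∩ B) Δ (B \ A))^c| = 9

9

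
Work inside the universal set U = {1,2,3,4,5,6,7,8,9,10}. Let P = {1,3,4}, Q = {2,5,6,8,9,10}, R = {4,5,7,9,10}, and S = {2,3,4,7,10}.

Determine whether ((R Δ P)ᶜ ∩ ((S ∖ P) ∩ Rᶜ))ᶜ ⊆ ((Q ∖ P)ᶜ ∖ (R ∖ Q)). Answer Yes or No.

R Δ P = {1,3,5,7,9,10}
(R Δ P)ᶜ = {2,4,6,8}
S ∖ P = {2,7,10}
Rᶜ = {1,2,3,6,8}
(S ∖ P) ∩ Rᶜ = {2}
(R Δ P)ᶜ ∩ ((S ∖ P) ∩ Rᶜ) = {2}
((R Δ P)ᶜ ∩ ((S ∖ P) ∩ Rᶜ))ᶜ = {1,3,4,5,6,7,8,9,10}
Q ∖ P = {2,5,6,8,9,10}
(Q ∖ P)ᶜ = {1,3,4,7}
R ∖ Q = {4,7}
(Q ∖ P)ᶜ ∖ (R ∖ Q) = {1,3}
4 ∈ ((R Δ P)ᶜ ∩ ((S ∖ P) ∩ Rᶜ))ᶜ but 4 ∉ (Q ∖ P)ᶜ ∖ (R ∖ Q), so the inclusion fails.

No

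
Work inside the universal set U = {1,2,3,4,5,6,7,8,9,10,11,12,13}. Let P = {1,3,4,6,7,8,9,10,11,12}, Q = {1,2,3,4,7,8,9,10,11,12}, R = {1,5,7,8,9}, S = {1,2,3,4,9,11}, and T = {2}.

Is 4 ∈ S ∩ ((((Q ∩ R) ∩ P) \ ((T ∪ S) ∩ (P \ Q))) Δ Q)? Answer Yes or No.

Yes

4 ∈ Q and 4 ∉ R, so 4 ∉ Q ∩ R
4 ∉ (Q ∩ R) and 4 ∈ P, so 4 ∉ (Q ∩ R) ∩ P
4 ∉ T and 4 ∈ S, so 4 ∈ T ∪ S
4 ∈ P and 4 ∈ Q, so 4 ∉ P \ Q
4 ∈ (T ∪ S) and 4 ∉ (P \ Q), so 4 ∉ (T ∪ S) ∩ (P \ Q)
4 ∉ ((Q ∩ R) ∩ P) and 4 ∉ ((T ∪ S) ∩ (P \ Q)), so 4 ∉ ((Q ∩ R) ∩ P) \ ((T ∪ S) ∩ (P \ Q))
4 ∉ (((Q ∩ R) ∩ P) \ ((T ∪ S) ∩ (P \ Q))) and 4 ∈ Q, so 4 ∈ (((Q ∩ R) ∩ P) \ ((T ∪ S) ∩ (P \ Q))) Δ Q
4 ∈ S and 4 ∈ ((((Q ∩ R) ∩ P) \ ((T ∪ S) ∩ (P \ Q))) Δ Q), so 4 ∈ S ∩ ((((Q ∩ R) ∩ P) \ ((T ∪ S) ∩ (P \ Q))) Δ Q)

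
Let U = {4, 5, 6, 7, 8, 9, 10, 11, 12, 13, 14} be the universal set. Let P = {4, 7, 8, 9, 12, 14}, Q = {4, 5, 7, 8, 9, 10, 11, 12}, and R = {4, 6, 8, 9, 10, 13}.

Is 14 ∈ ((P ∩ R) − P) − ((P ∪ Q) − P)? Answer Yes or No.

No

14 ∈ P and 14 ∉ R, so 14 ∉ P ∩ R
14 ∉ (P ∩ R) and 14 ∈ P, so 14 ∉ (P ∩ R) − P
14 ∈ P and 14 ∉ Q, so 14 ∈ P ∪ Q
14 ∈ (P ∪ Q) and 14 ∈ P, so 14 ∉ (P ∪ Q) − P
14 ∉ ((P ∩ R) − P) and 14 ∉ ((P ∪ Q) − P), so 14 ∉ ((P ∩ R) − P) − ((P ∪ Q) − P)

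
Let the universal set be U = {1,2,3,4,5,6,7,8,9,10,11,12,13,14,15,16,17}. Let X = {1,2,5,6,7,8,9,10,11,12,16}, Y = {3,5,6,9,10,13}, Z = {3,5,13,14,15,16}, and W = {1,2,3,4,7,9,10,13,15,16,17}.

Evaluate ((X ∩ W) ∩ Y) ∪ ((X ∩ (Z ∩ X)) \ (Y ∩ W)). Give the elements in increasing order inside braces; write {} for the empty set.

{5,9,10,16}

X ∩ W = {1,2,7,9,10,16}
(X ∩ W) ∩ Y = {9,10}
Z ∩ X = {5,16}
X ∩ (Z ∩ X) = {5,16}
Y ∩ W = {3,9,10,13}
(X ∩ (Z ∩ X)) \ (Y ∩ W) = {5,16}
((X ∩ W) ∩ Y) ∪ ((X ∩ (Z ∩ X)) \ (Y ∩ W)) = {5,9,10,16}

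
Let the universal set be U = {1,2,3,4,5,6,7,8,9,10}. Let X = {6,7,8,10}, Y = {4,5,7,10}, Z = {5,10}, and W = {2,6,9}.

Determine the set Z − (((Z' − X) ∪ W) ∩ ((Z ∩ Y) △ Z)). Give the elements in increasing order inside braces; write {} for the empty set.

Z' = {1,2,3,4,6,7,8,9}
Z' − X = {1,2,3,4,9}
(Z' − X) ∪ W = {1,2,3,4,6,9}
Z ∩ Y = {5,10}
(Z ∩ Y) △ Z = {}
((Z' − X) ∪ W) ∩ ((Z ∩ Y) △ Z) = {}
Z − (((Z' − X) ∪ W) ∩ ((Z ∩ Y) △ Z)) = {5,10}

{5,10}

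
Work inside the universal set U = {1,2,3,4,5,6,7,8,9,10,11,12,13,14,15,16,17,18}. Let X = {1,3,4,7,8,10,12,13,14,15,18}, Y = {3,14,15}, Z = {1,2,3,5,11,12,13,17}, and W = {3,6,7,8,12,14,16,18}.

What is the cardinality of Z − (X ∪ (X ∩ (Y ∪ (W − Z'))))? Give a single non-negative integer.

Z' = {4,6,7,8,9,10,14,15,16,18}
W − Z' = {3,12}
Y ∪ (W − Z') = {3,12,14,15}
X ∩ (Y ∪ (W − Z')) = {3,12,14,15}
X ∪ (X ∩ (Y ∪ (W − Z'))) = {1,3,4,7,8,10,12,13,14,15,18}
Z − (X ∪ (X ∩ (Y ∪ (W − Z')))) = {2,5,11,17}
|Z − (X ∪ (X ∩ (Y ∪ (W − Z'))))| = 4

4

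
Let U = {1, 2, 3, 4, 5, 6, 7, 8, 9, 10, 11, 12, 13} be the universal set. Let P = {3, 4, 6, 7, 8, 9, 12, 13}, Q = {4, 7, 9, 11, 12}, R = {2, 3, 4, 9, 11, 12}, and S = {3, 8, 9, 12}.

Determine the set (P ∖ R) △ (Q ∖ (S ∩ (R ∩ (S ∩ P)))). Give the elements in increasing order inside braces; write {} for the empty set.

P ∖ R = {6, 7, 8, 13}
S ∩ P = {3, 8, 9, 12}
R ∩ (S ∩ P) = {3, 9, 12}
S ∩ (R ∩ (S ∩ P)) = {3, 9, 12}
Q ∖ (S ∩ (R ∩ (S ∩ P))) = {4, 7, 11}
(P ∖ R) △ (Q ∖ (S ∩ (R ∩ (S ∩ P)))) = {4, 6, 8, 11, 13}

{4, 6, 8, 11, 13}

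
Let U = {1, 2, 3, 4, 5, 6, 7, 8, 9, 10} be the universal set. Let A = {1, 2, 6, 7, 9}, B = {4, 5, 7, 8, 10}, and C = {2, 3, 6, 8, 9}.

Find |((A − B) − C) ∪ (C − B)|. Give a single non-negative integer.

5

A − B = {1, 2, 6, 9}
(A − B) − C = {1}
C − B = {2, 3, 6, 9}
((A − B) − C) ∪ (C − B) = {1, 2, 3, 6, 9}
|((A − B) − C) ∪ (C − B)| = 5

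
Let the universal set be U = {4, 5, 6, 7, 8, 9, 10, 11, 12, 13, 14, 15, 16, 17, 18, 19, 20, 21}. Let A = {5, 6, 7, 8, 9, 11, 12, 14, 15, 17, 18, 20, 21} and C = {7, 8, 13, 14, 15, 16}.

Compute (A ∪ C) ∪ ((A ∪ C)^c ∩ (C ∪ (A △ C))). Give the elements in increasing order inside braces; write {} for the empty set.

{5, 6, 7, 8, 9, 11, 12, 13, 14, 15, 16, 17, 18, 20, 21}

A ∪ C = {5, 6, 7, 8, 9, 11, 12, 13, 14, 15, 16, 17, 18, 20, 21}
(A ∪ C)^c = {4, 10, 19}
A △ C = {5, 6, 9, 11, 12, 13, 16, 17, 18, 20, 21}
C ∪ (A △ C) = {5, 6, 7, 8, 9, 11, 12, 13, 14, 15, 16, 17, 18, 20, 21}
(A ∪ C)^c ∩ (C ∪ (A △ C)) = {}
(A ∪ C) ∪ ((A ∪ C)^c ∩ (C ∪ (A △ C))) = {5, 6, 7, 8, 9, 11, 12, 13, 14, 15, 16, 17, 18, 20, 21}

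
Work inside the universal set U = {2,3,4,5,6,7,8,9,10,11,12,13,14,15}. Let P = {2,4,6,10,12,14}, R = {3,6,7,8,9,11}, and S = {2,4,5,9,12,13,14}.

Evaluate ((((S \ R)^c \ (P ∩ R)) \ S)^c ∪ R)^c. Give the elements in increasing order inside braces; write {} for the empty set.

S \ R = {2,4,5,12,13,14}
(S \ R)^c = {3,6,7,8,9,10,11,15}
P ∩ R = {6}
(S \ R)^c \ (P ∩ R) = {3,7,8,9,10,11,15}
((S \ R)^c \ (P ∩ R)) \ S = {3,7,8,10,11,15}
(((S \ R)^c \ (P ∩ R)) \ S)^c = {2,4,5,6,9,12,13,14}
(((S \ R)^c \ (P ∩ R)) \ S)^c ∪ R = {2,3,4,5,6,7,8,9,11,12,13,14}
((((S \ R)^c \ (P ∩ R)) \ S)^c ∪ R)^c = {10,15}

{10,15}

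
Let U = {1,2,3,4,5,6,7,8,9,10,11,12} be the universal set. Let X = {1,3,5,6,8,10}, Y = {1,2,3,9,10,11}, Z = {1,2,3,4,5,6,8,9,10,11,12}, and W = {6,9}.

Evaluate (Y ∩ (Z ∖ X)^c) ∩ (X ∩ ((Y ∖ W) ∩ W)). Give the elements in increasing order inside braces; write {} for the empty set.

Z ∖ X = {2,4,9,11,12}
(Z ∖ X)^c = {1,3,5,6,7,8,10}
Y ∩ (Z ∖ X)^c = {1,3,10}
Y ∖ W = {1,2,3,10,11}
(Y ∖ W) ∩ W = {}
X ∩ ((Y ∖ W) ∩ W) = {}
(Y ∩ (Z ∖ X)^c) ∩ (X ∩ ((Y ∖ W) ∩ W)) = {}

{}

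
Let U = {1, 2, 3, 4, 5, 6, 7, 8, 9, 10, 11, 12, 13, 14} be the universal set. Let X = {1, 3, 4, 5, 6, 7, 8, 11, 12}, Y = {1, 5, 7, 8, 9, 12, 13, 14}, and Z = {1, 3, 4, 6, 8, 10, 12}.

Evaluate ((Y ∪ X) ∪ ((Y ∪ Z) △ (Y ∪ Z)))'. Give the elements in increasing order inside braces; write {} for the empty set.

Y ∪ X = {1, 3, 4, 5, 6, 7, 8, 9, 11, 12, 13, 14}
Y ∪ Z = {1, 3, 4, 5, 6, 7, 8, 9, 10, 12, 13, 14}
(Y ∪ Z) △ (Y ∪ Z) = {}
(Y ∪ X) ∪ ((Y ∪ Z) △ (Y ∪ Z)) = {1, 3, 4, 5, 6, 7, 8, 9, 11, 12, 13, 14}
((Y ∪ X) ∪ ((Y ∪ Z) △ (Y ∪ Z)))' = {2, 10}

{2, 10}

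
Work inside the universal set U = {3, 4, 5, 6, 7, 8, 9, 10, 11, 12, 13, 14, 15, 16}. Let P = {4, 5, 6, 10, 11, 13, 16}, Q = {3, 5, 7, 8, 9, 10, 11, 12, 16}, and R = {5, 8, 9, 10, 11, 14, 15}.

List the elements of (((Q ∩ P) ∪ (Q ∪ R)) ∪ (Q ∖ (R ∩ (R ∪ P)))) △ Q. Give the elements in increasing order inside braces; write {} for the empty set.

Q ∩ P = {5, 10, 11, 16}
Q ∪ R = {3, 5, 7, 8, 9, 10, 11, 12, 14, 15, 16}
(Q ∩ P) ∪ (Q ∪ R) = {3, 5, 7, 8, 9, 10, 11, 12, 14, 15, 16}
R ∪ P = {4, 5, 6, 8, 9, 10, 11, 13, 14, 15, 16}
R ∩ (R ∪ P) = {5, 8, 9, 10, 11, 14, 15}
Q ∖ (R ∩ (R ∪ P)) = {3, 7, 12, 16}
((Q ∩ P) ∪ (Q ∪ R)) ∪ (Q ∖ (R ∩ (R ∪ P))) = {3, 5, 7, 8, 9, 10, 11, 12, 14, 15, 16}
(((Q ∩ P) ∪ (Q ∪ R)) ∪ (Q ∖ (R ∩ (R ∪ P)))) △ Q = {14, 15}

{14, 15}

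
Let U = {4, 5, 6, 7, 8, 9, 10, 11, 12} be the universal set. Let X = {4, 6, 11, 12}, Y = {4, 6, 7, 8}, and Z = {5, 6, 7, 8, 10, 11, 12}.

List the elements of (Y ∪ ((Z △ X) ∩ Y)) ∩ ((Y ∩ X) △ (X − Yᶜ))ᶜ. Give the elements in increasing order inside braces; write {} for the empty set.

{4, 6, 7, 8}

Z △ X = {4, 5, 7, 8, 10}
(Z △ X) ∩ Y = {4, 7, 8}
Y ∪ ((Z △ X) ∩ Y) = {4, 6, 7, 8}
Y ∩ X = {4, 6}
Yᶜ = {5, 9, 10, 11, 12}
X − Yᶜ = {4, 6}
(Y ∩ X) △ (X − Yᶜ) = {}
((Y ∩ X) △ (X − Yᶜ))ᶜ = {4, 5, 6, 7, 8, 9, 10, 11, 12}
(Y ∪ ((Z △ X) ∩ Y)) ∩ ((Y ∩ X) △ (X − Yᶜ))ᶜ = {4, 6, 7, 8}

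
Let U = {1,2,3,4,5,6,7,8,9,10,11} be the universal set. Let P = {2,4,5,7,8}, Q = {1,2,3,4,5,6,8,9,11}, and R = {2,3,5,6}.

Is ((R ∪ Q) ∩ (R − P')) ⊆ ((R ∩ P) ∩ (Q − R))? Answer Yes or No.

No

R ∪ Q = {1,2,3,4,5,6,8,9,11}
P' = {1,3,6,9,10,11}
R − P' = {2,5}
(R ∪ Q) ∩ (R − P') = {2,5}
R ∩ P = {2,5}
Q − R = {1,4,8,9,11}
(R ∩ P) ∩ (Q − R) = {}
2 ∈ (R ∪ Q) ∩ (R − P') but 2 ∉ (R ∩ P) ∩ (Q − R), so the inclusion fails.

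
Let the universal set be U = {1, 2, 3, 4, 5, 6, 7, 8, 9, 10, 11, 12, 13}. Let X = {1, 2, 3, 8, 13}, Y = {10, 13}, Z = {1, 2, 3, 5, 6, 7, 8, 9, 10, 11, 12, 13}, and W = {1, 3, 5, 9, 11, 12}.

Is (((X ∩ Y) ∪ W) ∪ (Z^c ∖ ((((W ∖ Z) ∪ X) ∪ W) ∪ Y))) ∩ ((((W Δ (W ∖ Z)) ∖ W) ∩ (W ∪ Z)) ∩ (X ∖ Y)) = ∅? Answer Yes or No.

X ∩ Y = {13}
(X ∩ Y) ∪ W = {1, 3, 5, 9, 11, 12, 13}
Z^c = {4}
W ∖ Z = {}
(W ∖ Z) ∪ X = {1, 2, 3, 8, 13}
((W ∖ Z) ∪ X) ∪ W = {1, 2, 3, 5, 8, 9, 11, 12, 13}
(((W ∖ Z) ∪ X) ∪ W) ∪ Y = {1, 2, 3, 5, 8, 9, 10, 11, 12, 13}
Z^c ∖ ((((W ∖ Z) ∪ X) ∪ W) ∪ Y) = {4}
((X ∩ Y) ∪ W) ∪ (Z^c ∖ ((((W ∖ Z) ∪ X) ∪ W) ∪ Y)) = {1, 3, 4, 5, 9, 11, 12, 13}
W Δ (W ∖ Z) = {1, 3, 5, 9, 11, 12}
(W Δ (W ∖ Z)) ∖ W = {}
W ∪ Z = {1, 2, 3, 5, 6, 7, 8, 9, 10, 11, 12, 13}
((W Δ (W ∖ Z)) ∖ W) ∩ (W ∪ Z) = {}
X ∖ Y = {1, 2, 3, 8}
(((W Δ (W ∖ Z)) ∖ W) ∩ (W ∪ Z)) ∩ (X ∖ Y) = {}
{1, 3, 4, 5, 9, 11, 12, 13} and {} share no elements.

Yes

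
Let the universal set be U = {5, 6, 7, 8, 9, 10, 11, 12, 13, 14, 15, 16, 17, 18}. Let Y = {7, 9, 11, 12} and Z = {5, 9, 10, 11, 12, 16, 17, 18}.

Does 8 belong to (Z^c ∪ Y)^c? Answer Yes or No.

No

8 ∉ Z, so 8 ∈ Z^c
8 ∈ Z^c and 8 ∉ Y, so 8 ∈ Z^c ∪ Y
8 ∉ (Z^c ∪ Y)^c since 8 ∈ (Z^c ∪ Y)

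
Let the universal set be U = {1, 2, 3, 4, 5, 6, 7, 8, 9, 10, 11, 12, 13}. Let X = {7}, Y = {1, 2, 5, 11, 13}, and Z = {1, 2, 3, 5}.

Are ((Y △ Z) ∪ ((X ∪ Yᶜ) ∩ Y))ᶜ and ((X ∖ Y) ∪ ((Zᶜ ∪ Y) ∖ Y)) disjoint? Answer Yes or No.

Y △ Z = {3, 11, 13}
Yᶜ = {3, 4, 6, 7, 8, 9, 10, 12}
X ∪ Yᶜ = {3, 4, 6, 7, 8, 9, 10, 12}
(X ∪ Yᶜ) ∩ Y = {}
(Y △ Z) ∪ ((X ∪ Yᶜ) ∩ Y) = {3, 11, 13}
((Y △ Z) ∪ ((X ∪ Yᶜ) ∩ Y))ᶜ = {1, 2, 4, 5, 6, 7, 8, 9, 10, 12}
X ∖ Y = {7}
Zᶜ = {4, 6, 7, 8, 9, 10, 11, 12, 13}
Zᶜ ∪ Y = {1, 2, 4, 5, 6, 7, 8, 9, 10, 11, 12, 13}
(Zᶜ ∪ Y) ∖ Y = {4, 6, 7, 8, 9, 10, 12}
(X ∖ Y) ∪ ((Zᶜ ∪ Y) ∖ Y) = {4, 6, 7, 8, 9, 10, 12}
4 lies in both, so they are not disjoint.

No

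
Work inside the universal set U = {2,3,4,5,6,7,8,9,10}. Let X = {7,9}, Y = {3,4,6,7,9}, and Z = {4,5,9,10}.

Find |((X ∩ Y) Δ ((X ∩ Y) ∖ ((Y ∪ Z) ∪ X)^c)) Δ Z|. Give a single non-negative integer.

4

X ∩ Y = {7,9}
Y ∪ Z = {3,4,5,6,7,9,10}
(Y ∪ Z) ∪ X = {3,4,5,6,7,9,10}
((Y ∪ Z) ∪ X)^c = {2,8}
(X ∩ Y) ∖ ((Y ∪ Z) ∪ X)^c = {7,9}
(X ∩ Y) Δ ((X ∩ Y) ∖ ((Y ∪ Z) ∪ X)^c) = {}
((X ∩ Y) Δ ((X ∩ Y) ∖ ((Y ∪ Z) ∪ X)^c)) Δ Z = {4,5,9,10}
|((X ∩ Y) Δ ((X ∩ Y) ∖ ((Y ∪ Z) ∪ X)^c)) Δ Z| = 4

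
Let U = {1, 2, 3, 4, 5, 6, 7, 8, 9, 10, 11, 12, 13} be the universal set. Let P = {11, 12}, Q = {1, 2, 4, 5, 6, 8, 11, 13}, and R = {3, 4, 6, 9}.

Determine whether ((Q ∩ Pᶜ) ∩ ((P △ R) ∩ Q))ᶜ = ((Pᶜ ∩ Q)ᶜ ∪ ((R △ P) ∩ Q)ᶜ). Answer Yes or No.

Yes

Pᶜ = {1, 2, 3, 4, 5, 6, 7, 8, 9, 10, 13}
Q ∩ Pᶜ = {1, 2, 4, 5, 6, 8, 13}
P △ R = {3, 4, 6, 9, 11, 12}
(P △ R) ∩ Q = {4, 6, 11}
(Q ∩ Pᶜ) ∩ ((P △ R) ∩ Q) = {4, 6}
((Q ∩ Pᶜ) ∩ ((P △ R) ∩ Q))ᶜ = {1, 2, 3, 5, 7, 8, 9, 10, 11, 12, 13}
Pᶜ ∩ Q = {1, 2, 4, 5, 6, 8, 13}
(Pᶜ ∩ Q)ᶜ = {3, 7, 9, 10, 11, 12}
R △ P = {3, 4, 6, 9, 11, 12}
(R △ P) ∩ Q = {4, 6, 11}
((R △ P) ∩ Q)ᶜ = {1, 2, 3, 5, 7, 8, 9, 10, 12, 13}
(Pᶜ ∩ Q)ᶜ ∪ ((R △ P) ∩ Q)ᶜ = {1, 2, 3, 5, 7, 8, 9, 10, 11, 12, 13}
Both equal {1, 2, 3, 5, 7, 8, 9, 10, 11, 12, 13}, so ((Q ∩ Pᶜ) ∩ ((P △ R) ∩ Q))ᶜ = (Pᶜ ∩ Q)ᶜ ∪ ((R △ P) ∩ Q)ᶜ.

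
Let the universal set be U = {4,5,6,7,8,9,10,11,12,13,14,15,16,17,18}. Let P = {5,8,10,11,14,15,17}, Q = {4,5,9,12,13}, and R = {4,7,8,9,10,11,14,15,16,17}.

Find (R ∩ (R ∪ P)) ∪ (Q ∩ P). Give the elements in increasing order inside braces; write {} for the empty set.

{4,5,7,8,9,10,11,14,15,16,17}

R ∪ P = {4,5,7,8,9,10,11,14,15,16,17}
R ∩ (R ∪ P) = {4,7,8,9,10,11,14,15,16,17}
Q ∩ P = {5}
(R ∩ (R ∪ P)) ∪ (Q ∩ P) = {4,5,7,8,9,10,11,14,15,16,17}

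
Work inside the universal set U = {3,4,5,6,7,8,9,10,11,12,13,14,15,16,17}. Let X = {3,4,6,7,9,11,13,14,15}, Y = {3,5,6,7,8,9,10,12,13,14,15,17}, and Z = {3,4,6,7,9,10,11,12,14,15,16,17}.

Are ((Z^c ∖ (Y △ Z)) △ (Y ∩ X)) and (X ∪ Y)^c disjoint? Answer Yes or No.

Z^c = {5,8,13}
Y △ Z = {4,5,8,11,13,16}
Z^c ∖ (Y △ Z) = {}
Y ∩ X = {3,6,7,9,13,14,15}
(Z^c ∖ (Y △ Z)) △ (Y ∩ X) = {3,6,7,9,13,14,15}
X ∪ Y = {3,4,5,6,7,8,9,10,11,12,13,14,15,17}
(X ∪ Y)^c = {16}
{3,6,7,9,13,14,15} and {16} share no elements.

Yes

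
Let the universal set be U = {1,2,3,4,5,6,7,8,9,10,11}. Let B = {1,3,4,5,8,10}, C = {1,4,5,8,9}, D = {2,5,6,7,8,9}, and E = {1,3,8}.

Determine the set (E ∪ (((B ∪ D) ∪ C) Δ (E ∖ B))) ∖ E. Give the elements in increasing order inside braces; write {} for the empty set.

B ∪ D = {1,2,3,4,5,6,7,8,9,10}
(B ∪ D) ∪ C = {1,2,3,4,5,6,7,8,9,10}
E ∖ B = {}
((B ∪ D) ∪ C) Δ (E ∖ B) = {1,2,3,4,5,6,7,8,9,10}
E ∪ (((B ∪ D) ∪ C) Δ (E ∖ B)) = {1,2,3,4,5,6,7,8,9,10}
(E ∪ (((B ∪ D) ∪ C) Δ (E ∖ B))) ∖ E = {2,4,5,6,7,9,10}

{2,4,5,6,7,9,10}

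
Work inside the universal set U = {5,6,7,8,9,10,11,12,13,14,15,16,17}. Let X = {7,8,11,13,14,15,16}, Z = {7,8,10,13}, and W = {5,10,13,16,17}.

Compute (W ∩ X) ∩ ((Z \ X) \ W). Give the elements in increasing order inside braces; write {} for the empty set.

{}

W ∩ X = {13,16}
Z \ X = {10}
(Z \ X) \ W = {}
(W ∩ X) ∩ ((Z \ X) \ W) = {}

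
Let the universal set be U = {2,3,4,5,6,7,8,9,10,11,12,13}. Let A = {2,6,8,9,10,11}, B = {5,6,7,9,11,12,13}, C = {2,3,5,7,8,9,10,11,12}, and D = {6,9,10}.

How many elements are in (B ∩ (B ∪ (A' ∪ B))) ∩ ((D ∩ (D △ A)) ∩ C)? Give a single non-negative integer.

A' = {3,4,5,7,12,13}
A' ∪ B = {3,4,5,6,7,9,11,12,13}
B ∪ (A' ∪ B) = {3,4,5,6,7,9,11,12,13}
B ∩ (B ∪ (A' ∪ B)) = {5,6,7,9,11,12,13}
D △ A = {2,8,11}
D ∩ (D △ A) = {}
(D ∩ (D △ A)) ∩ C = {}
(B ∩ (B ∪ (A' ∪ B))) ∩ ((D ∩ (D △ A)) ∩ C) = {}
|(B ∩ (B ∪ (A' ∪ B))) ∩ ((D ∩ (D △ A)) ∩ C)| = 0

0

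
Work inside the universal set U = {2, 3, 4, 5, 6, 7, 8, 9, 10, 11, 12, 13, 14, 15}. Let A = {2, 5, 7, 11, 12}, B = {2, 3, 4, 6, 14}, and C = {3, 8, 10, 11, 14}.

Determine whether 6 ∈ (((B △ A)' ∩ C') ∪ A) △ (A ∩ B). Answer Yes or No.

6 ∈ B and 6 ∉ A, so 6 ∈ B △ A
6 ∉ (B △ A)' since 6 ∈ (B △ A)
6 ∉ C, so 6 ∈ C'
6 ∉ (B △ A)' and 6 ∈ C', so 6 ∉ (B △ A)' ∩ C'
6 ∉ ((B △ A)' ∩ C') and 6 ∉ A, so 6 ∉ ((B △ A)' ∩ C') ∪ A
6 ∉ A and 6 ∈ B, so 6 ∉ A ∩ B
6 ∉ (((B △ A)' ∩ C') ∪ A) and 6 ∉ (A ∩ B), so 6 ∉ (((B △ A)' ∩ C') ∪ A) △ (A ∩ B)

No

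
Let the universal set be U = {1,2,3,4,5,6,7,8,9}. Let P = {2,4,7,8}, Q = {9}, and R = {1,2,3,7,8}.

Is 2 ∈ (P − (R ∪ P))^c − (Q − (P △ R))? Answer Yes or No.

2 ∈ R and 2 ∈ P, so 2 ∈ R ∪ P
2 ∈ P and 2 ∈ (R ∪ P), so 2 ∉ P − (R ∪ P)
2 ∈ (P − (R ∪ P))^c since 2 ∉ (P − (R ∪ P))
2 ∈ P and 2 ∈ R, so 2 ∉ P △ R
2 ∉ Q and 2 ∉ (P △ R), so 2 ∉ Q − (P △ R)
2 ∈ (P − (R ∪ P))^c and 2 ∉ (Q − (P △ R)), so 2 ∈ (P − (R ∪ P))^c − (Q − (P △ R))

Yes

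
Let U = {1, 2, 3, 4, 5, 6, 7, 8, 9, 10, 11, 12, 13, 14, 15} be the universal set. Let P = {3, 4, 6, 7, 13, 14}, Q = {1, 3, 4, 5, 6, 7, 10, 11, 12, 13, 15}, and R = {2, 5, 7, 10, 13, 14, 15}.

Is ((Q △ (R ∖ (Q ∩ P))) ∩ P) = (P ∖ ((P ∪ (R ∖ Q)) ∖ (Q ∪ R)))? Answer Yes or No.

Q ∩ P = {3, 4, 6, 7, 13}
R ∖ (Q ∩ P) = {2, 5, 10, 14, 15}
Q △ (R ∖ (Q ∩ P)) = {1, 2, 3, 4, 6, 7, 11, 12, 13, 14}
(Q △ (R ∖ (Q ∩ P))) ∩ P = {3, 4, 6, 7, 13, 14}
R ∖ Q = {2, 14}
P ∪ (R ∖ Q) = {2, 3, 4, 6, 7, 13, 14}
Q ∪ R = {1, 2, 3, 4, 5, 6, 7, 10, 11, 12, 13, 14, 15}
(P ∪ (R ∖ Q)) ∖ (Q ∪ R) = {}
P ∖ ((P ∪ (R ∖ Q)) ∖ (Q ∪ R)) = {3, 4, 6, 7, 13, 14}
Both equal {3, 4, 6, 7, 13, 14}, so (Q △ (R ∖ (Q ∩ P))) ∩ P = P ∖ ((P ∪ (R ∖ Q)) ∖ (Q ∪ R)).

Yes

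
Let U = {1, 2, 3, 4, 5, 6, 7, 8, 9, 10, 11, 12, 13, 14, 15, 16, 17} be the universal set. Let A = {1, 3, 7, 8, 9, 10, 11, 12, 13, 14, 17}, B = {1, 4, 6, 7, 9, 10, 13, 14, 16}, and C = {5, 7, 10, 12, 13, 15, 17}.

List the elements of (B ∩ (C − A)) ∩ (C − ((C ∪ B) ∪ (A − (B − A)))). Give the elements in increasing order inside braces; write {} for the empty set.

C − A = {5, 15}
B ∩ (C − A) = {}
C ∪ B = {1, 4, 5, 6, 7, 9, 10, 12, 13, 14, 15, 16, 17}
B − A = {4, 6, 16}
A − (B − A) = {1, 3, 7, 8, 9, 10, 11, 12, 13, 14, 17}
(C ∪ B) ∪ (A − (B − A)) = {1, 3, 4, 5, 6, 7, 8, 9, 10, 11, 12, 13, 14, 15, 16, 17}
C − ((C ∪ B) ∪ (A − (B − A))) = {}
(B ∩ (C − A)) ∩ (C − ((C ∪ B) ∪ (A − (B − A)))) = {}

{}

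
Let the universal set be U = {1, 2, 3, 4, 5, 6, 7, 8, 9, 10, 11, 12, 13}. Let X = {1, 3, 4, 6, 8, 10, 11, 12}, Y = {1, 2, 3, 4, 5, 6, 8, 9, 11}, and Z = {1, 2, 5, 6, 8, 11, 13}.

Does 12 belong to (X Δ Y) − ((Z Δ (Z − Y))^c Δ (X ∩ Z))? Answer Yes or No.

12 ∈ X and 12 ∉ Y, so 12 ∈ X Δ Y
12 ∉ Z and 12 ∉ Y, so 12 ∉ Z − Y
12 ∉ Z and 12 ∉ (Z − Y), so 12 ∉ Z Δ (Z − Y)
12 ∈ (Z Δ (Z − Y))^c since 12 ∉ (Z Δ (Z − Y))
12 ∈ X and 12 ∉ Z, so 12 ∉ X ∩ Z
12 ∈ (Z Δ (Z − Y))^c and 12 ∉ (X ∩ Z), so 12 ∈ (Z Δ (Z − Y))^c Δ (X ∩ Z)
12 ∈ (X Δ Y) and 12 ∈ ((Z Δ (Z − Y))^c Δ (X ∩ Z)), so 12 ∉ (X Δ Y) − ((Z Δ (Z − Y))^c Δ (X ∩ Z))

No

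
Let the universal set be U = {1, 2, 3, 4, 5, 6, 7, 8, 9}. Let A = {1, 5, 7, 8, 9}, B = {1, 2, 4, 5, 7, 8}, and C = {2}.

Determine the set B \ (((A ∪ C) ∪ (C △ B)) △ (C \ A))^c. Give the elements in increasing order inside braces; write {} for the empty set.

A ∪ C = {1, 2, 5, 7, 8, 9}
C △ B = {1, 4, 5, 7, 8}
(A ∪ C) ∪ (C △ B) = {1, 2, 4, 5, 7, 8, 9}
C \ A = {2}
((A ∪ C) ∪ (C △ B)) △ (C \ A) = {1, 4, 5, 7, 8, 9}
(((A ∪ C) ∪ (C △ B)) △ (C \ A))^c = {2, 3, 6}
B \ (((A ∪ C) ∪ (C △ B)) △ (C \ A))^c = {1, 4, 5, 7, 8}

{1, 4, 5, 7, 8}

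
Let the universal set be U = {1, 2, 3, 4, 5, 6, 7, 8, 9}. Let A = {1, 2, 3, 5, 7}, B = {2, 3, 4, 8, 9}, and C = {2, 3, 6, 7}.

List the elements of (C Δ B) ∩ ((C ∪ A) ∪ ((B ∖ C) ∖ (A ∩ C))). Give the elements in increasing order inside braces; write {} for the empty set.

{4, 6, 7, 8, 9}

C Δ B = {4, 6, 7, 8, 9}
C ∪ A = {1, 2, 3, 5, 6, 7}
B ∖ C = {4, 8, 9}
A ∩ C = {2, 3, 7}
(B ∖ C) ∖ (A ∩ C) = {4, 8, 9}
(C ∪ A) ∪ ((B ∖ C) ∖ (A ∩ C)) = {1, 2, 3, 4, 5, 6, 7, 8, 9}
(C Δ B) ∩ ((C ∪ A) ∪ ((B ∖ C) ∖ (A ∩ C))) = {4, 6, 7, 8, 9}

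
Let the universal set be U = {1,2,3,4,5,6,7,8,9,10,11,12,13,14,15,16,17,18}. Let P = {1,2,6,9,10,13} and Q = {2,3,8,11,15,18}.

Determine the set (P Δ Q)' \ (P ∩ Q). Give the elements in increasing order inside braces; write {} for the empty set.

{4,5,7,12,14,16,17}

P Δ Q = {1,3,6,8,9,10,11,13,15,18}
(P Δ Q)' = {2,4,5,7,12,14,16,17}
P ∩ Q = {2}
(P Δ Q)' \ (P ∩ Q) = {4,5,7,12,14,16,17}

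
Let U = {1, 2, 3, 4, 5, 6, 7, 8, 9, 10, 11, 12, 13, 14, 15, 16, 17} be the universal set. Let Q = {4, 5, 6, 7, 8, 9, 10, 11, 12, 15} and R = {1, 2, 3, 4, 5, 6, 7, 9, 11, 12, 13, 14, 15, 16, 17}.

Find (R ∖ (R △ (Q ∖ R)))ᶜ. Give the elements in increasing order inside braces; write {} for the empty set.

{1, 2, 3, 4, 5, 6, 7, 8, 9, 10, 11, 12, 13, 14, 15, 16, 17}

Q ∖ R = {8, 10}
R △ (Q ∖ R) = {1, 2, 3, 4, 5, 6, 7, 8, 9, 10, 11, 12, 13, 14, 15, 16, 17}
R ∖ (R △ (Q ∖ R)) = {}
(R ∖ (R △ (Q ∖ R)))ᶜ = {1, 2, 3, 4, 5, 6, 7, 8, 9, 10, 11, 12, 13, 14, 15, 16, 17}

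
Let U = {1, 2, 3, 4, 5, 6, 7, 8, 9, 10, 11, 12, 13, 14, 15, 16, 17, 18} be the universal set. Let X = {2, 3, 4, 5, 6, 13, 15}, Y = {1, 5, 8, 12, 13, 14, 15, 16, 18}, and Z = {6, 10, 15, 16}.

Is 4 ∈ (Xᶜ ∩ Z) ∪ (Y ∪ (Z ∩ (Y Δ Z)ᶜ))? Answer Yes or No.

No

4 ∈ X, so 4 ∉ Xᶜ
4 ∉ Xᶜ and 4 ∉ Z, so 4 ∉ Xᶜ ∩ Z
4 ∉ Y and 4 ∉ Z, so 4 ∉ Y Δ Z
4 ∈ (Y Δ Z)ᶜ since 4 ∉ (Y Δ Z)
4 ∉ Z and 4 ∈ (Y Δ Z)ᶜ, so 4 ∉ Z ∩ (Y Δ Z)ᶜ
4 ∉ Y and 4 ∉ (Z ∩ (Y Δ Z)ᶜ), so 4 ∉ Y ∪ (Z ∩ (Y Δ Z)ᶜ)
4 ∉ (Xᶜ ∩ Z) and 4 ∉ (Y ∪ (Z ∩ (Y Δ Z)ᶜ)), so 4 ∉ (Xᶜ ∩ Z) ∪ (Y ∪ (Z ∩ (Y Δ Z)ᶜ))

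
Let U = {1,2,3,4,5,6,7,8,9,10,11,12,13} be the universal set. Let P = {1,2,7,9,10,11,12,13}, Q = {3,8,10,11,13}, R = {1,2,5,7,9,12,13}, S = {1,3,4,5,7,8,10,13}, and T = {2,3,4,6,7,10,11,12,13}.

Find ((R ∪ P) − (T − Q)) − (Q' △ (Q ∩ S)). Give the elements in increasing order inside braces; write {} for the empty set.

{11}

R ∪ P = {1,2,5,7,9,10,11,12,13}
T − Q = {2,4,6,7,12}
(R ∪ P) − (T − Q) = {1,5,9,10,11,13}
Q' = {1,2,4,5,6,7,9,12}
Q ∩ S = {3,8,10,13}
Q' △ (Q ∩ S) = {1,2,3,4,5,6,7,8,9,10,12,13}
((R ∪ P) − (T − Q)) − (Q' △ (Q ∩ S)) = {11}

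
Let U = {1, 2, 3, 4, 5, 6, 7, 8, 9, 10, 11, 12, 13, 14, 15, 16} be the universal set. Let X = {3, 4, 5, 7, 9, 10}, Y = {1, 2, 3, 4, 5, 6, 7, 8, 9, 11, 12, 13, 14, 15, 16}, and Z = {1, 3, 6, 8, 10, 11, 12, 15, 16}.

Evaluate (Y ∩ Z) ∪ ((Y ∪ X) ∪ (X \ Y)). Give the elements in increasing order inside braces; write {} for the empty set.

Y ∩ Z = {1, 3, 6, 8, 11, 12, 15, 16}
Y ∪ X = {1, 2, 3, 4, 5, 6, 7, 8, 9, 10, 11, 12, 13, 14, 15, 16}
X \ Y = {10}
(Y ∪ X) ∪ (X \ Y) = {1, 2, 3, 4, 5, 6, 7, 8, 9, 10, 11, 12, 13, 14, 15, 16}
(Y ∩ Z) ∪ ((Y ∪ X) ∪ (X \ Y)) = {1, 2, 3, 4, 5, 6, 7, 8, 9, 10, 11, 12, 13, 14, 15, 16}

{1, 2, 3, 4, 5, 6, 7, 8, 9, 10, 11, 12, 13, 14, 15, 16}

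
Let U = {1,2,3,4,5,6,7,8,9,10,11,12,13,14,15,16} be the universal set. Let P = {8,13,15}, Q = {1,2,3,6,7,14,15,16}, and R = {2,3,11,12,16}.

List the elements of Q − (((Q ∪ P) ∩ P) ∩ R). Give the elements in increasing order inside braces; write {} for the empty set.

Q ∪ P = {1,2,3,6,7,8,13,14,15,16}
(Q ∪ P) ∩ P = {8,13,15}
((Q ∪ P) ∩ P) ∩ R = {}
Q − (((Q ∪ P) ∩ P) ∩ R) = {1,2,3,6,7,14,15,16}

{1,2,3,6,7,14,15,16}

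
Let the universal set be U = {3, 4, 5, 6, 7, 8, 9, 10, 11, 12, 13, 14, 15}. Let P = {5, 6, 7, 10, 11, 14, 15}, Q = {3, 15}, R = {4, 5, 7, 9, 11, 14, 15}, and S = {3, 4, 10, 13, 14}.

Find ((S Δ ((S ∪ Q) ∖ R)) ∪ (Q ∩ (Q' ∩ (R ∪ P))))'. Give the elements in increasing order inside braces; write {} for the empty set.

{3, 5, 6, 7, 8, 9, 10, 11, 12, 13, 15}

S ∪ Q = {3, 4, 10, 13, 14, 15}
(S ∪ Q) ∖ R = {3, 10, 13}
S Δ ((S ∪ Q) ∖ R) = {4, 14}
Q' = {4, 5, 6, 7, 8, 9, 10, 11, 12, 13, 14}
R ∪ P = {4, 5, 6, 7, 9, 10, 11, 14, 15}
Q' ∩ (R ∪ P) = {4, 5, 6, 7, 9, 10, 11, 14}
Q ∩ (Q' ∩ (R ∪ P)) = {}
(S Δ ((S ∪ Q) ∖ R)) ∪ (Q ∩ (Q' ∩ (R ∪ P))) = {4, 14}
((S Δ ((S ∪ Q) ∖ R)) ∪ (Q ∩ (Q' ∩ (R ∪ P))))' = {3, 5, 6, 7, 8, 9, 10, 11, 12, 13, 15}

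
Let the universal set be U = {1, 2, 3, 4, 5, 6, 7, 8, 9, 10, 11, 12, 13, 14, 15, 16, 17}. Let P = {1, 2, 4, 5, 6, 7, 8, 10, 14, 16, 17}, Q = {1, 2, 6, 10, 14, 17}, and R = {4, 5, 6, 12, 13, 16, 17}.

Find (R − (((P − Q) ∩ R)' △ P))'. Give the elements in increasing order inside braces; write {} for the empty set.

{1, 2, 3, 4, 5, 7, 8, 9, 10, 11, 12, 13, 14, 15, 16}

P − Q = {4, 5, 7, 8, 16}
(P − Q) ∩ R = {4, 5, 16}
((P − Q) ∩ R)' = {1, 2, 3, 6, 7, 8, 9, 10, 11, 12, 13, 14, 15, 17}
((P − Q) ∩ R)' △ P = {3, 4, 5, 9, 11, 12, 13, 15, 16}
R − (((P − Q) ∩ R)' △ P) = {6, 17}
(R − (((P − Q) ∩ R)' △ P))' = {1, 2, 3, 4, 5, 7, 8, 9, 10, 11, 12, 13, 14, 15, 16}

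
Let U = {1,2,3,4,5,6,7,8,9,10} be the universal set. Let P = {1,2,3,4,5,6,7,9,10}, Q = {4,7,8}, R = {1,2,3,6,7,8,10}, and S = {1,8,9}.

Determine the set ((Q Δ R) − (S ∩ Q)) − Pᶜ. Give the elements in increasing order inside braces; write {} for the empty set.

Q Δ R = {1,2,3,4,6,10}
S ∩ Q = {8}
(Q Δ R) − (S ∩ Q) = {1,2,3,4,6,10}
Pᶜ = {8}
((Q Δ R) − (S ∩ Q)) − Pᶜ = {1,2,3,4,6,10}

{1,2,3,4,6,10}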